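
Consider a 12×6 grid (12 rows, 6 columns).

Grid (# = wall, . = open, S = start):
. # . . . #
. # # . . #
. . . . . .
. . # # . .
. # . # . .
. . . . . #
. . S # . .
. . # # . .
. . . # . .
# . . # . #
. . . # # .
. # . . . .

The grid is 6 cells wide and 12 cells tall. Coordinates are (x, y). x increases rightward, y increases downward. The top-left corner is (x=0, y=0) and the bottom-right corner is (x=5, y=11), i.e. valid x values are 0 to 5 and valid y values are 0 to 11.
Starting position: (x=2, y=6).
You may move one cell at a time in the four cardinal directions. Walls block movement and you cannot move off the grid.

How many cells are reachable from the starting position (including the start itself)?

Answer: Reachable cells: 52

Derivation:
BFS flood-fill from (x=2, y=6):
  Distance 0: (x=2, y=6)
  Distance 1: (x=2, y=5), (x=1, y=6)
  Distance 2: (x=2, y=4), (x=1, y=5), (x=3, y=5), (x=0, y=6), (x=1, y=7)
  Distance 3: (x=0, y=5), (x=4, y=5), (x=0, y=7), (x=1, y=8)
  Distance 4: (x=0, y=4), (x=4, y=4), (x=4, y=6), (x=0, y=8), (x=2, y=8), (x=1, y=9)
  Distance 5: (x=0, y=3), (x=4, y=3), (x=5, y=4), (x=5, y=6), (x=4, y=7), (x=2, y=9), (x=1, y=10)
  Distance 6: (x=0, y=2), (x=4, y=2), (x=1, y=3), (x=5, y=3), (x=5, y=7), (x=4, y=8), (x=0, y=10), (x=2, y=10)
  Distance 7: (x=0, y=1), (x=4, y=1), (x=1, y=2), (x=3, y=2), (x=5, y=2), (x=5, y=8), (x=4, y=9), (x=0, y=11), (x=2, y=11)
  Distance 8: (x=0, y=0), (x=4, y=0), (x=3, y=1), (x=2, y=2), (x=3, y=11)
  Distance 9: (x=3, y=0), (x=4, y=11)
  Distance 10: (x=2, y=0), (x=5, y=11)
  Distance 11: (x=5, y=10)
Total reachable: 52 (grid has 52 open cells total)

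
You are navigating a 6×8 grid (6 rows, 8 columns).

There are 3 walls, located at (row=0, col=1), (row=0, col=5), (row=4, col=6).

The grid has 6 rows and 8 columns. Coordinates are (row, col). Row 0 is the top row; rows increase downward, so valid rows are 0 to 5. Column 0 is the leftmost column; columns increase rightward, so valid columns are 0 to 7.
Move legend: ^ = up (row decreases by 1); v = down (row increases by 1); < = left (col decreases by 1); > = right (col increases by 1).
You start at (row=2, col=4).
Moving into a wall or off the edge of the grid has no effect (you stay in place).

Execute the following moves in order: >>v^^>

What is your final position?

Answer: Final position: (row=1, col=7)

Derivation:
Start: (row=2, col=4)
  > (right): (row=2, col=4) -> (row=2, col=5)
  > (right): (row=2, col=5) -> (row=2, col=6)
  v (down): (row=2, col=6) -> (row=3, col=6)
  ^ (up): (row=3, col=6) -> (row=2, col=6)
  ^ (up): (row=2, col=6) -> (row=1, col=6)
  > (right): (row=1, col=6) -> (row=1, col=7)
Final: (row=1, col=7)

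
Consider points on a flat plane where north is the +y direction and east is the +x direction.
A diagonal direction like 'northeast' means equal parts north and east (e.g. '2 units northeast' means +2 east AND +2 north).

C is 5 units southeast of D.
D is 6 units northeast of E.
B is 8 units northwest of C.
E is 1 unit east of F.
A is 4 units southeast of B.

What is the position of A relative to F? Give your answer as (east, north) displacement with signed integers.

Place F at the origin (east=0, north=0).
  E is 1 unit east of F: delta (east=+1, north=+0); E at (east=1, north=0).
  D is 6 units northeast of E: delta (east=+6, north=+6); D at (east=7, north=6).
  C is 5 units southeast of D: delta (east=+5, north=-5); C at (east=12, north=1).
  B is 8 units northwest of C: delta (east=-8, north=+8); B at (east=4, north=9).
  A is 4 units southeast of B: delta (east=+4, north=-4); A at (east=8, north=5).
Therefore A relative to F: (east=8, north=5).

Answer: A is at (east=8, north=5) relative to F.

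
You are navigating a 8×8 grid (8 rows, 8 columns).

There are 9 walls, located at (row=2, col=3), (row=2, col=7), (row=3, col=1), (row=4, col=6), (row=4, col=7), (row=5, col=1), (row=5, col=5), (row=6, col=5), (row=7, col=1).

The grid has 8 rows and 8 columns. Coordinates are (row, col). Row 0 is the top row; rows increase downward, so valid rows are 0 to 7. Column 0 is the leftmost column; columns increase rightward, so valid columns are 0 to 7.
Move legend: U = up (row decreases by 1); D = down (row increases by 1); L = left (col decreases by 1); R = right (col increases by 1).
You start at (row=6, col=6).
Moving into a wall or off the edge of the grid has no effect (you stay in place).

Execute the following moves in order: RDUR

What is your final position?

Answer: Final position: (row=6, col=7)

Derivation:
Start: (row=6, col=6)
  R (right): (row=6, col=6) -> (row=6, col=7)
  D (down): (row=6, col=7) -> (row=7, col=7)
  U (up): (row=7, col=7) -> (row=6, col=7)
  R (right): blocked, stay at (row=6, col=7)
Final: (row=6, col=7)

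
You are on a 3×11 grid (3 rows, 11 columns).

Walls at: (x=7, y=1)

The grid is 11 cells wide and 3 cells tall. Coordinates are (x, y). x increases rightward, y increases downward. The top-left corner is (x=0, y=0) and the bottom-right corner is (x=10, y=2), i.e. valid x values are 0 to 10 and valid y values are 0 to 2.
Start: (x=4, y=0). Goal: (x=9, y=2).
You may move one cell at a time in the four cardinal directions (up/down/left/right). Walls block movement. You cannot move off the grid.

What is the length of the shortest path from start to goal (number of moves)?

Answer: Shortest path length: 7

Derivation:
BFS from (x=4, y=0) until reaching (x=9, y=2):
  Distance 0: (x=4, y=0)
  Distance 1: (x=3, y=0), (x=5, y=0), (x=4, y=1)
  Distance 2: (x=2, y=0), (x=6, y=0), (x=3, y=1), (x=5, y=1), (x=4, y=2)
  Distance 3: (x=1, y=0), (x=7, y=0), (x=2, y=1), (x=6, y=1), (x=3, y=2), (x=5, y=2)
  Distance 4: (x=0, y=0), (x=8, y=0), (x=1, y=1), (x=2, y=2), (x=6, y=2)
  Distance 5: (x=9, y=0), (x=0, y=1), (x=8, y=1), (x=1, y=2), (x=7, y=2)
  Distance 6: (x=10, y=0), (x=9, y=1), (x=0, y=2), (x=8, y=2)
  Distance 7: (x=10, y=1), (x=9, y=2)  <- goal reached here
One shortest path (7 moves): (x=4, y=0) -> (x=5, y=0) -> (x=6, y=0) -> (x=7, y=0) -> (x=8, y=0) -> (x=9, y=0) -> (x=9, y=1) -> (x=9, y=2)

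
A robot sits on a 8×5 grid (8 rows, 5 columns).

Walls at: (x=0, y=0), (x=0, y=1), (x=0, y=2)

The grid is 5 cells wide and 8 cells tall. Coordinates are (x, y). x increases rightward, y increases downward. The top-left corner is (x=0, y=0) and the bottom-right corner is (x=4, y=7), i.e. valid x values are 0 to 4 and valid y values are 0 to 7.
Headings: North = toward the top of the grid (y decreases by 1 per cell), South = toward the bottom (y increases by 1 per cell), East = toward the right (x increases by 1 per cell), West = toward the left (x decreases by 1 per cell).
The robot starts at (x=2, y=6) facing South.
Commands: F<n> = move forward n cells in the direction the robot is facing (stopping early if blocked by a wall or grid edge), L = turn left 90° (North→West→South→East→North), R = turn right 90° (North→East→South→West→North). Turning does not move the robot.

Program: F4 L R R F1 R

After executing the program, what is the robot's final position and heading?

Start: (x=2, y=6), facing South
  F4: move forward 1/4 (blocked), now at (x=2, y=7)
  L: turn left, now facing East
  R: turn right, now facing South
  R: turn right, now facing West
  F1: move forward 1, now at (x=1, y=7)
  R: turn right, now facing North
Final: (x=1, y=7), facing North

Answer: Final position: (x=1, y=7), facing North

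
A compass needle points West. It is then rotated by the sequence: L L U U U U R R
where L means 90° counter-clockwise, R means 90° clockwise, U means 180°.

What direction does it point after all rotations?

Start: West
  L (left (90° counter-clockwise)) -> South
  L (left (90° counter-clockwise)) -> East
  U (U-turn (180°)) -> West
  U (U-turn (180°)) -> East
  U (U-turn (180°)) -> West
  U (U-turn (180°)) -> East
  R (right (90° clockwise)) -> South
  R (right (90° clockwise)) -> West
Final: West

Answer: Final heading: West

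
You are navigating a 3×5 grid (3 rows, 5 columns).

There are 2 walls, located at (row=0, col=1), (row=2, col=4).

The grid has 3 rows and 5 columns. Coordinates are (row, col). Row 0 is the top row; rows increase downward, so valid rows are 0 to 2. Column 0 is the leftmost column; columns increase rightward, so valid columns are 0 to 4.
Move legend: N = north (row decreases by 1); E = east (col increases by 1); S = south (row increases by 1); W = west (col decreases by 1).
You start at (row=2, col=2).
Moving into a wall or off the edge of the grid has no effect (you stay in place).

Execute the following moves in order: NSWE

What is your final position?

Start: (row=2, col=2)
  N (north): (row=2, col=2) -> (row=1, col=2)
  S (south): (row=1, col=2) -> (row=2, col=2)
  W (west): (row=2, col=2) -> (row=2, col=1)
  E (east): (row=2, col=1) -> (row=2, col=2)
Final: (row=2, col=2)

Answer: Final position: (row=2, col=2)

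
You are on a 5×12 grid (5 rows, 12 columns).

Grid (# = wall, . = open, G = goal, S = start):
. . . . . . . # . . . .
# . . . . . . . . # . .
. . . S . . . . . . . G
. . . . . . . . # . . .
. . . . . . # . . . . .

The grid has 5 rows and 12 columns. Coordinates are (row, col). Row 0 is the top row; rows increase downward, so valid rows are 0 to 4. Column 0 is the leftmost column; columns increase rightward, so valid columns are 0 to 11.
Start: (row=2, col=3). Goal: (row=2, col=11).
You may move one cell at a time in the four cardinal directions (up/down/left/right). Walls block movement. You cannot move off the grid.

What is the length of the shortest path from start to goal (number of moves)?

BFS from (row=2, col=3) until reaching (row=2, col=11):
  Distance 0: (row=2, col=3)
  Distance 1: (row=1, col=3), (row=2, col=2), (row=2, col=4), (row=3, col=3)
  Distance 2: (row=0, col=3), (row=1, col=2), (row=1, col=4), (row=2, col=1), (row=2, col=5), (row=3, col=2), (row=3, col=4), (row=4, col=3)
  Distance 3: (row=0, col=2), (row=0, col=4), (row=1, col=1), (row=1, col=5), (row=2, col=0), (row=2, col=6), (row=3, col=1), (row=3, col=5), (row=4, col=2), (row=4, col=4)
  Distance 4: (row=0, col=1), (row=0, col=5), (row=1, col=6), (row=2, col=7), (row=3, col=0), (row=3, col=6), (row=4, col=1), (row=4, col=5)
  Distance 5: (row=0, col=0), (row=0, col=6), (row=1, col=7), (row=2, col=8), (row=3, col=7), (row=4, col=0)
  Distance 6: (row=1, col=8), (row=2, col=9), (row=4, col=7)
  Distance 7: (row=0, col=8), (row=2, col=10), (row=3, col=9), (row=4, col=8)
  Distance 8: (row=0, col=9), (row=1, col=10), (row=2, col=11), (row=3, col=10), (row=4, col=9)  <- goal reached here
One shortest path (8 moves): (row=2, col=3) -> (row=2, col=4) -> (row=2, col=5) -> (row=2, col=6) -> (row=2, col=7) -> (row=2, col=8) -> (row=2, col=9) -> (row=2, col=10) -> (row=2, col=11)

Answer: Shortest path length: 8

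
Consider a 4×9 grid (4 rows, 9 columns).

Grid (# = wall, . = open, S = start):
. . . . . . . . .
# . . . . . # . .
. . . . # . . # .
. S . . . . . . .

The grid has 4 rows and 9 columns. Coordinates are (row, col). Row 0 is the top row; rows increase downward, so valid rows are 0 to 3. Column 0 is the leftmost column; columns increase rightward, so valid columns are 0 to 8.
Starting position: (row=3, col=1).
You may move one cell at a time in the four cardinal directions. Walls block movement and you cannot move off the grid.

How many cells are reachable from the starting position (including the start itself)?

BFS flood-fill from (row=3, col=1):
  Distance 0: (row=3, col=1)
  Distance 1: (row=2, col=1), (row=3, col=0), (row=3, col=2)
  Distance 2: (row=1, col=1), (row=2, col=0), (row=2, col=2), (row=3, col=3)
  Distance 3: (row=0, col=1), (row=1, col=2), (row=2, col=3), (row=3, col=4)
  Distance 4: (row=0, col=0), (row=0, col=2), (row=1, col=3), (row=3, col=5)
  Distance 5: (row=0, col=3), (row=1, col=4), (row=2, col=5), (row=3, col=6)
  Distance 6: (row=0, col=4), (row=1, col=5), (row=2, col=6), (row=3, col=7)
  Distance 7: (row=0, col=5), (row=3, col=8)
  Distance 8: (row=0, col=6), (row=2, col=8)
  Distance 9: (row=0, col=7), (row=1, col=8)
  Distance 10: (row=0, col=8), (row=1, col=7)
Total reachable: 32 (grid has 32 open cells total)

Answer: Reachable cells: 32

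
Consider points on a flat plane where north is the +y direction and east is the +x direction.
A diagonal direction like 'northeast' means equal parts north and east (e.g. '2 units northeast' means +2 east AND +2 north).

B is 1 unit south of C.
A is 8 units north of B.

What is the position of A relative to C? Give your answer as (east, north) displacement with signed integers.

Place C at the origin (east=0, north=0).
  B is 1 unit south of C: delta (east=+0, north=-1); B at (east=0, north=-1).
  A is 8 units north of B: delta (east=+0, north=+8); A at (east=0, north=7).
Therefore A relative to C: (east=0, north=7).

Answer: A is at (east=0, north=7) relative to C.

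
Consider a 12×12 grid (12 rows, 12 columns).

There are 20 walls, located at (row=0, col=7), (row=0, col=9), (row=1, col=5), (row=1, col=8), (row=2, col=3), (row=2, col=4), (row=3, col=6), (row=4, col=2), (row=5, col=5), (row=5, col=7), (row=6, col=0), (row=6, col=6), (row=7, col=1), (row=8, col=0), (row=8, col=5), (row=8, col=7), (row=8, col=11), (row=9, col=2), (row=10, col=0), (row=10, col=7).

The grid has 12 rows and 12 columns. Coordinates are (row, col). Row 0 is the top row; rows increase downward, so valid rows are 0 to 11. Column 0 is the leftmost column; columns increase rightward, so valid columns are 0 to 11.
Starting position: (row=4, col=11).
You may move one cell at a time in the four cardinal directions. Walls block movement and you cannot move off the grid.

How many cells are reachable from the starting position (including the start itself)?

Answer: Reachable cells: 122

Derivation:
BFS flood-fill from (row=4, col=11):
  Distance 0: (row=4, col=11)
  Distance 1: (row=3, col=11), (row=4, col=10), (row=5, col=11)
  Distance 2: (row=2, col=11), (row=3, col=10), (row=4, col=9), (row=5, col=10), (row=6, col=11)
  Distance 3: (row=1, col=11), (row=2, col=10), (row=3, col=9), (row=4, col=8), (row=5, col=9), (row=6, col=10), (row=7, col=11)
  Distance 4: (row=0, col=11), (row=1, col=10), (row=2, col=9), (row=3, col=8), (row=4, col=7), (row=5, col=8), (row=6, col=9), (row=7, col=10)
  Distance 5: (row=0, col=10), (row=1, col=9), (row=2, col=8), (row=3, col=7), (row=4, col=6), (row=6, col=8), (row=7, col=9), (row=8, col=10)
  Distance 6: (row=2, col=7), (row=4, col=5), (row=5, col=6), (row=6, col=7), (row=7, col=8), (row=8, col=9), (row=9, col=10)
  Distance 7: (row=1, col=7), (row=2, col=6), (row=3, col=5), (row=4, col=4), (row=7, col=7), (row=8, col=8), (row=9, col=9), (row=9, col=11), (row=10, col=10)
  Distance 8: (row=1, col=6), (row=2, col=5), (row=3, col=4), (row=4, col=3), (row=5, col=4), (row=7, col=6), (row=9, col=8), (row=10, col=9), (row=10, col=11), (row=11, col=10)
  Distance 9: (row=0, col=6), (row=3, col=3), (row=5, col=3), (row=6, col=4), (row=7, col=5), (row=8, col=6), (row=9, col=7), (row=10, col=8), (row=11, col=9), (row=11, col=11)
  Distance 10: (row=0, col=5), (row=3, col=2), (row=5, col=2), (row=6, col=3), (row=6, col=5), (row=7, col=4), (row=9, col=6), (row=11, col=8)
  Distance 11: (row=0, col=4), (row=2, col=2), (row=3, col=1), (row=5, col=1), (row=6, col=2), (row=7, col=3), (row=8, col=4), (row=9, col=5), (row=10, col=6), (row=11, col=7)
  Distance 12: (row=0, col=3), (row=1, col=2), (row=1, col=4), (row=2, col=1), (row=3, col=0), (row=4, col=1), (row=5, col=0), (row=6, col=1), (row=7, col=2), (row=8, col=3), (row=9, col=4), (row=10, col=5), (row=11, col=6)
  Distance 13: (row=0, col=2), (row=1, col=1), (row=1, col=3), (row=2, col=0), (row=4, col=0), (row=8, col=2), (row=9, col=3), (row=10, col=4), (row=11, col=5)
  Distance 14: (row=0, col=1), (row=1, col=0), (row=8, col=1), (row=10, col=3), (row=11, col=4)
  Distance 15: (row=0, col=0), (row=9, col=1), (row=10, col=2), (row=11, col=3)
  Distance 16: (row=9, col=0), (row=10, col=1), (row=11, col=2)
  Distance 17: (row=11, col=1)
  Distance 18: (row=11, col=0)
Total reachable: 122 (grid has 124 open cells total)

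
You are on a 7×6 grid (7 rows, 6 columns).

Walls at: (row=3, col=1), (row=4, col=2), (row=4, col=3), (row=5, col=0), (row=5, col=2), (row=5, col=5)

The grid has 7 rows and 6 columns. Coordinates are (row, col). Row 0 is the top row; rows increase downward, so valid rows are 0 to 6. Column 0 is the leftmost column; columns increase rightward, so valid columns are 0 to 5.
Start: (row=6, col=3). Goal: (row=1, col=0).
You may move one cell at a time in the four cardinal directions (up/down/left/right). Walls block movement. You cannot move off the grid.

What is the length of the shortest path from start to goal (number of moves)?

BFS from (row=6, col=3) until reaching (row=1, col=0):
  Distance 0: (row=6, col=3)
  Distance 1: (row=5, col=3), (row=6, col=2), (row=6, col=4)
  Distance 2: (row=5, col=4), (row=6, col=1), (row=6, col=5)
  Distance 3: (row=4, col=4), (row=5, col=1), (row=6, col=0)
  Distance 4: (row=3, col=4), (row=4, col=1), (row=4, col=5)
  Distance 5: (row=2, col=4), (row=3, col=3), (row=3, col=5), (row=4, col=0)
  Distance 6: (row=1, col=4), (row=2, col=3), (row=2, col=5), (row=3, col=0), (row=3, col=2)
  Distance 7: (row=0, col=4), (row=1, col=3), (row=1, col=5), (row=2, col=0), (row=2, col=2)
  Distance 8: (row=0, col=3), (row=0, col=5), (row=1, col=0), (row=1, col=2), (row=2, col=1)  <- goal reached here
One shortest path (8 moves): (row=6, col=3) -> (row=6, col=2) -> (row=6, col=1) -> (row=5, col=1) -> (row=4, col=1) -> (row=4, col=0) -> (row=3, col=0) -> (row=2, col=0) -> (row=1, col=0)

Answer: Shortest path length: 8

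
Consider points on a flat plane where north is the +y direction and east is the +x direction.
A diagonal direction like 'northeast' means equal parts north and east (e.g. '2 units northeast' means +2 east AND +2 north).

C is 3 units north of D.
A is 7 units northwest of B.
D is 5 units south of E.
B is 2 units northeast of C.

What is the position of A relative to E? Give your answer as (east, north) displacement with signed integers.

Answer: A is at (east=-5, north=7) relative to E.

Derivation:
Place E at the origin (east=0, north=0).
  D is 5 units south of E: delta (east=+0, north=-5); D at (east=0, north=-5).
  C is 3 units north of D: delta (east=+0, north=+3); C at (east=0, north=-2).
  B is 2 units northeast of C: delta (east=+2, north=+2); B at (east=2, north=0).
  A is 7 units northwest of B: delta (east=-7, north=+7); A at (east=-5, north=7).
Therefore A relative to E: (east=-5, north=7).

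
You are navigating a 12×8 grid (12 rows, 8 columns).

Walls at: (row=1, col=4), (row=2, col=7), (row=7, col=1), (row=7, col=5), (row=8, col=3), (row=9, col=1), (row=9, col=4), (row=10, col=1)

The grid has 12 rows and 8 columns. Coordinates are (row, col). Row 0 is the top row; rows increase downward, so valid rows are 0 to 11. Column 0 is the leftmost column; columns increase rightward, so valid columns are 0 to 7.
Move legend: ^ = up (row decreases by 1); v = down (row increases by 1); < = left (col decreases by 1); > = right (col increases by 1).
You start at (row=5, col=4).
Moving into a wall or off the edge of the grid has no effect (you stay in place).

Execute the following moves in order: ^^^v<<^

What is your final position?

Start: (row=5, col=4)
  ^ (up): (row=5, col=4) -> (row=4, col=4)
  ^ (up): (row=4, col=4) -> (row=3, col=4)
  ^ (up): (row=3, col=4) -> (row=2, col=4)
  v (down): (row=2, col=4) -> (row=3, col=4)
  < (left): (row=3, col=4) -> (row=3, col=3)
  < (left): (row=3, col=3) -> (row=3, col=2)
  ^ (up): (row=3, col=2) -> (row=2, col=2)
Final: (row=2, col=2)

Answer: Final position: (row=2, col=2)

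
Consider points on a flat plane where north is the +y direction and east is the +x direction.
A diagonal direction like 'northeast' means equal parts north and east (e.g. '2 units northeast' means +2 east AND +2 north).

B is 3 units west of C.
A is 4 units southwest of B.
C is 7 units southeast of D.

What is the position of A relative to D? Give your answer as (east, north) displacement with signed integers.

Answer: A is at (east=0, north=-11) relative to D.

Derivation:
Place D at the origin (east=0, north=0).
  C is 7 units southeast of D: delta (east=+7, north=-7); C at (east=7, north=-7).
  B is 3 units west of C: delta (east=-3, north=+0); B at (east=4, north=-7).
  A is 4 units southwest of B: delta (east=-4, north=-4); A at (east=0, north=-11).
Therefore A relative to D: (east=0, north=-11).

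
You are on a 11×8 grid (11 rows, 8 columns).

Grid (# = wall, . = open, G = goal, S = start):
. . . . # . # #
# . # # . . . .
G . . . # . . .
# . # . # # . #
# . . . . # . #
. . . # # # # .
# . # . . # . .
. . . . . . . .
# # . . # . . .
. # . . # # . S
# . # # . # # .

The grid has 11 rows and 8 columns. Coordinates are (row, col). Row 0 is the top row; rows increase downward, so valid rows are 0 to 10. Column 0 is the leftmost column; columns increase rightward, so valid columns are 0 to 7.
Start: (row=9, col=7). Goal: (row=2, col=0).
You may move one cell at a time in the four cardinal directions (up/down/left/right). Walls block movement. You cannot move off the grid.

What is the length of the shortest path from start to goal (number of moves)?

BFS from (row=9, col=7) until reaching (row=2, col=0):
  Distance 0: (row=9, col=7)
  Distance 1: (row=8, col=7), (row=9, col=6), (row=10, col=7)
  Distance 2: (row=7, col=7), (row=8, col=6)
  Distance 3: (row=6, col=7), (row=7, col=6), (row=8, col=5)
  Distance 4: (row=5, col=7), (row=6, col=6), (row=7, col=5)
  Distance 5: (row=7, col=4)
  Distance 6: (row=6, col=4), (row=7, col=3)
  Distance 7: (row=6, col=3), (row=7, col=2), (row=8, col=3)
  Distance 8: (row=7, col=1), (row=8, col=2), (row=9, col=3)
  Distance 9: (row=6, col=1), (row=7, col=0), (row=9, col=2)
  Distance 10: (row=5, col=1)
  Distance 11: (row=4, col=1), (row=5, col=0), (row=5, col=2)
  Distance 12: (row=3, col=1), (row=4, col=2)
  Distance 13: (row=2, col=1), (row=4, col=3)
  Distance 14: (row=1, col=1), (row=2, col=0), (row=2, col=2), (row=3, col=3), (row=4, col=4)  <- goal reached here
One shortest path (14 moves): (row=9, col=7) -> (row=9, col=6) -> (row=8, col=6) -> (row=8, col=5) -> (row=7, col=5) -> (row=7, col=4) -> (row=7, col=3) -> (row=7, col=2) -> (row=7, col=1) -> (row=6, col=1) -> (row=5, col=1) -> (row=4, col=1) -> (row=3, col=1) -> (row=2, col=1) -> (row=2, col=0)

Answer: Shortest path length: 14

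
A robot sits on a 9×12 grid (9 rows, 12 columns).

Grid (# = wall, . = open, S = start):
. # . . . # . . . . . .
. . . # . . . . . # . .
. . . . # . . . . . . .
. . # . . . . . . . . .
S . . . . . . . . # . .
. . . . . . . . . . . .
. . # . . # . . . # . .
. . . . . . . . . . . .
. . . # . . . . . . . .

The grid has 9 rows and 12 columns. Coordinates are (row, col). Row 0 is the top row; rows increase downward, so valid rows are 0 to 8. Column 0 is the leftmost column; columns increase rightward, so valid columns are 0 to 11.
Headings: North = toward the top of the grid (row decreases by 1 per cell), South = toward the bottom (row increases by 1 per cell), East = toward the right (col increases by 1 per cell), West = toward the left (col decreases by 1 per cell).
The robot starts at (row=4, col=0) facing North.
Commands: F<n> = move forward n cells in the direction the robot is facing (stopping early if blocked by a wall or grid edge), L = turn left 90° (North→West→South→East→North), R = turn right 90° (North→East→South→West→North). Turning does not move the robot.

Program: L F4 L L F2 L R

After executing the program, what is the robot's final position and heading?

Start: (row=4, col=0), facing North
  L: turn left, now facing West
  F4: move forward 0/4 (blocked), now at (row=4, col=0)
  L: turn left, now facing South
  L: turn left, now facing East
  F2: move forward 2, now at (row=4, col=2)
  L: turn left, now facing North
  R: turn right, now facing East
Final: (row=4, col=2), facing East

Answer: Final position: (row=4, col=2), facing East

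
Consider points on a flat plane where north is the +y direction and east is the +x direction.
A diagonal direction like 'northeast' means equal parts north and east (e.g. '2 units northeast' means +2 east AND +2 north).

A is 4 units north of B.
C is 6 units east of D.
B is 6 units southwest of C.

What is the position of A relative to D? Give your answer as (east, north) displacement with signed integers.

Place D at the origin (east=0, north=0).
  C is 6 units east of D: delta (east=+6, north=+0); C at (east=6, north=0).
  B is 6 units southwest of C: delta (east=-6, north=-6); B at (east=0, north=-6).
  A is 4 units north of B: delta (east=+0, north=+4); A at (east=0, north=-2).
Therefore A relative to D: (east=0, north=-2).

Answer: A is at (east=0, north=-2) relative to D.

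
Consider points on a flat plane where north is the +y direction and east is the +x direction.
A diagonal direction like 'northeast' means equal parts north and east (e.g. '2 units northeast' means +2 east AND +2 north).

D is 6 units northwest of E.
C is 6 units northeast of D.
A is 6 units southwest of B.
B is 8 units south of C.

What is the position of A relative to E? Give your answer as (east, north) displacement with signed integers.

Answer: A is at (east=-6, north=-2) relative to E.

Derivation:
Place E at the origin (east=0, north=0).
  D is 6 units northwest of E: delta (east=-6, north=+6); D at (east=-6, north=6).
  C is 6 units northeast of D: delta (east=+6, north=+6); C at (east=0, north=12).
  B is 8 units south of C: delta (east=+0, north=-8); B at (east=0, north=4).
  A is 6 units southwest of B: delta (east=-6, north=-6); A at (east=-6, north=-2).
Therefore A relative to E: (east=-6, north=-2).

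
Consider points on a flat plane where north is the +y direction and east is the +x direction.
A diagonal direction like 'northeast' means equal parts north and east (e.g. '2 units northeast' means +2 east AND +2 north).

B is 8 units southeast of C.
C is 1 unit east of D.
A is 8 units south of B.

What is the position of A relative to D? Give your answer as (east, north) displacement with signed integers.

Answer: A is at (east=9, north=-16) relative to D.

Derivation:
Place D at the origin (east=0, north=0).
  C is 1 unit east of D: delta (east=+1, north=+0); C at (east=1, north=0).
  B is 8 units southeast of C: delta (east=+8, north=-8); B at (east=9, north=-8).
  A is 8 units south of B: delta (east=+0, north=-8); A at (east=9, north=-16).
Therefore A relative to D: (east=9, north=-16).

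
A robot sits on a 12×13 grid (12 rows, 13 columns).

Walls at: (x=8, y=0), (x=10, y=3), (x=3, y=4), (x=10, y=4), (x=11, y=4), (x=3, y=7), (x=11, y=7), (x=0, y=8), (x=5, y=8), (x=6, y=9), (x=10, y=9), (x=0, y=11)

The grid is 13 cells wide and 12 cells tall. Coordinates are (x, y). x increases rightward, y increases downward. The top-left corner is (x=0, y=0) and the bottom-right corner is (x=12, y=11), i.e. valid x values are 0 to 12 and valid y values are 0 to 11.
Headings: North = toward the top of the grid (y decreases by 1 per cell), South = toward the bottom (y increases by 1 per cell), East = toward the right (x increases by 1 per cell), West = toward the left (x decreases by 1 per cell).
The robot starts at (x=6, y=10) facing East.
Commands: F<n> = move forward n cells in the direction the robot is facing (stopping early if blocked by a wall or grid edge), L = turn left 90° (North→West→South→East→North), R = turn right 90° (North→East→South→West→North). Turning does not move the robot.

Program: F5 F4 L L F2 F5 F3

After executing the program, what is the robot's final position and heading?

Answer: Final position: (x=2, y=10), facing West

Derivation:
Start: (x=6, y=10), facing East
  F5: move forward 5, now at (x=11, y=10)
  F4: move forward 1/4 (blocked), now at (x=12, y=10)
  L: turn left, now facing North
  L: turn left, now facing West
  F2: move forward 2, now at (x=10, y=10)
  F5: move forward 5, now at (x=5, y=10)
  F3: move forward 3, now at (x=2, y=10)
Final: (x=2, y=10), facing West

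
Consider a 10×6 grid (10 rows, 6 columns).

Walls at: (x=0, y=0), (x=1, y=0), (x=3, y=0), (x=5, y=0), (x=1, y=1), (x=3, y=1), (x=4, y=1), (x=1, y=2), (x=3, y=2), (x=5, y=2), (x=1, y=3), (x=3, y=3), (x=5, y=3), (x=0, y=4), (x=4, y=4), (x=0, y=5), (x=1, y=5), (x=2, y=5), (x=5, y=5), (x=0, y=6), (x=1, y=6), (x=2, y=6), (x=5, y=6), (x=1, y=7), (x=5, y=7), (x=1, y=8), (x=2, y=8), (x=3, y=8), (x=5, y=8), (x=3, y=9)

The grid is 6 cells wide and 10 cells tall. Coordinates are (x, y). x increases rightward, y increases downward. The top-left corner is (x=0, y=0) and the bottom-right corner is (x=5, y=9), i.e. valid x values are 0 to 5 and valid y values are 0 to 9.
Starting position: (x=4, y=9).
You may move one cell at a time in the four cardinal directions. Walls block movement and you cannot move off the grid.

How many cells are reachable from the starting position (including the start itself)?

Answer: Reachable cells: 17

Derivation:
BFS flood-fill from (x=4, y=9):
  Distance 0: (x=4, y=9)
  Distance 1: (x=4, y=8), (x=5, y=9)
  Distance 2: (x=4, y=7)
  Distance 3: (x=4, y=6), (x=3, y=7)
  Distance 4: (x=4, y=5), (x=3, y=6), (x=2, y=7)
  Distance 5: (x=3, y=5)
  Distance 6: (x=3, y=4)
  Distance 7: (x=2, y=4)
  Distance 8: (x=2, y=3), (x=1, y=4)
  Distance 9: (x=2, y=2)
  Distance 10: (x=2, y=1)
  Distance 11: (x=2, y=0)
Total reachable: 17 (grid has 30 open cells total)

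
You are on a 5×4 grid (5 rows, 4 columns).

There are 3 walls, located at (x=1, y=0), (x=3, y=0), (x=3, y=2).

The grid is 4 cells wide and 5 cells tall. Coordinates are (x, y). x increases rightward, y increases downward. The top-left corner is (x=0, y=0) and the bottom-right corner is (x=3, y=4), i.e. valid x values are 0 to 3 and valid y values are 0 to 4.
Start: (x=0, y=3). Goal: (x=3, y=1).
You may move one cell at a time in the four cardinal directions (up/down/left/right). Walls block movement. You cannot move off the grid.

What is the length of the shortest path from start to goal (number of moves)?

BFS from (x=0, y=3) until reaching (x=3, y=1):
  Distance 0: (x=0, y=3)
  Distance 1: (x=0, y=2), (x=1, y=3), (x=0, y=4)
  Distance 2: (x=0, y=1), (x=1, y=2), (x=2, y=3), (x=1, y=4)
  Distance 3: (x=0, y=0), (x=1, y=1), (x=2, y=2), (x=3, y=3), (x=2, y=4)
  Distance 4: (x=2, y=1), (x=3, y=4)
  Distance 5: (x=2, y=0), (x=3, y=1)  <- goal reached here
One shortest path (5 moves): (x=0, y=3) -> (x=1, y=3) -> (x=2, y=3) -> (x=2, y=2) -> (x=2, y=1) -> (x=3, y=1)

Answer: Shortest path length: 5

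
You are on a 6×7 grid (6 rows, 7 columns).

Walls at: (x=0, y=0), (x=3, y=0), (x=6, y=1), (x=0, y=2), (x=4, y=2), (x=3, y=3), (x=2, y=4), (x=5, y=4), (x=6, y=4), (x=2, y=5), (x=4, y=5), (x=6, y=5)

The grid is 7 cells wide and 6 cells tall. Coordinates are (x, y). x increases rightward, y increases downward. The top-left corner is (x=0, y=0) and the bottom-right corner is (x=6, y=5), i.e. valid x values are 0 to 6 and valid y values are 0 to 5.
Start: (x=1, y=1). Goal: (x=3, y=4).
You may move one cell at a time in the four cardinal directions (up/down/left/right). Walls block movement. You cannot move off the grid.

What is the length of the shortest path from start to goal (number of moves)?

Answer: Shortest path length: 9

Derivation:
BFS from (x=1, y=1) until reaching (x=3, y=4):
  Distance 0: (x=1, y=1)
  Distance 1: (x=1, y=0), (x=0, y=1), (x=2, y=1), (x=1, y=2)
  Distance 2: (x=2, y=0), (x=3, y=1), (x=2, y=2), (x=1, y=3)
  Distance 3: (x=4, y=1), (x=3, y=2), (x=0, y=3), (x=2, y=3), (x=1, y=4)
  Distance 4: (x=4, y=0), (x=5, y=1), (x=0, y=4), (x=1, y=5)
  Distance 5: (x=5, y=0), (x=5, y=2), (x=0, y=5)
  Distance 6: (x=6, y=0), (x=6, y=2), (x=5, y=3)
  Distance 7: (x=4, y=3), (x=6, y=3)
  Distance 8: (x=4, y=4)
  Distance 9: (x=3, y=4)  <- goal reached here
One shortest path (9 moves): (x=1, y=1) -> (x=2, y=1) -> (x=3, y=1) -> (x=4, y=1) -> (x=5, y=1) -> (x=5, y=2) -> (x=5, y=3) -> (x=4, y=3) -> (x=4, y=4) -> (x=3, y=4)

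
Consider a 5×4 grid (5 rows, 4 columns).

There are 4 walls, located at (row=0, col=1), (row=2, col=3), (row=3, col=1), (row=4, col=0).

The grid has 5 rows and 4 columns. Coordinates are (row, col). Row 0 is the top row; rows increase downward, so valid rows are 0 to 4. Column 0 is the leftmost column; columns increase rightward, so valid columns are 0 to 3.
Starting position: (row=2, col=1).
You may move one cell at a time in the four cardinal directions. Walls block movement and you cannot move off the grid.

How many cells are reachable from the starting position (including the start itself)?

BFS flood-fill from (row=2, col=1):
  Distance 0: (row=2, col=1)
  Distance 1: (row=1, col=1), (row=2, col=0), (row=2, col=2)
  Distance 2: (row=1, col=0), (row=1, col=2), (row=3, col=0), (row=3, col=2)
  Distance 3: (row=0, col=0), (row=0, col=2), (row=1, col=3), (row=3, col=3), (row=4, col=2)
  Distance 4: (row=0, col=3), (row=4, col=1), (row=4, col=3)
Total reachable: 16 (grid has 16 open cells total)

Answer: Reachable cells: 16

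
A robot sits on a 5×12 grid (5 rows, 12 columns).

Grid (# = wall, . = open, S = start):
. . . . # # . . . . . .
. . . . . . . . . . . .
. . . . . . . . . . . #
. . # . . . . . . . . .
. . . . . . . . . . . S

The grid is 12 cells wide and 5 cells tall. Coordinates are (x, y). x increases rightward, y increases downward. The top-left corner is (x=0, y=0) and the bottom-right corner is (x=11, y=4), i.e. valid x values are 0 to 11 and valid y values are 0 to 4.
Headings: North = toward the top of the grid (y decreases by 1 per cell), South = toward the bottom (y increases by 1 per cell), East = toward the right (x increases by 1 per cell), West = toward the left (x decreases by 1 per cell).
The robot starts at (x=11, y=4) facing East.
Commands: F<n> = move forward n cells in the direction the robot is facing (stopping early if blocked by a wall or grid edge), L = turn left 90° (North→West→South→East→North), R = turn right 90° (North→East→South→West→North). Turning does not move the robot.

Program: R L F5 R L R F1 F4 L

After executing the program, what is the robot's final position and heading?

Start: (x=11, y=4), facing East
  R: turn right, now facing South
  L: turn left, now facing East
  F5: move forward 0/5 (blocked), now at (x=11, y=4)
  R: turn right, now facing South
  L: turn left, now facing East
  R: turn right, now facing South
  F1: move forward 0/1 (blocked), now at (x=11, y=4)
  F4: move forward 0/4 (blocked), now at (x=11, y=4)
  L: turn left, now facing East
Final: (x=11, y=4), facing East

Answer: Final position: (x=11, y=4), facing East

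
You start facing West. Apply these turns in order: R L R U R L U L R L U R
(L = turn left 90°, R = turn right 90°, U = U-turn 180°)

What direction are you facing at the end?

Start: West
  R (right (90° clockwise)) -> North
  L (left (90° counter-clockwise)) -> West
  R (right (90° clockwise)) -> North
  U (U-turn (180°)) -> South
  R (right (90° clockwise)) -> West
  L (left (90° counter-clockwise)) -> South
  U (U-turn (180°)) -> North
  L (left (90° counter-clockwise)) -> West
  R (right (90° clockwise)) -> North
  L (left (90° counter-clockwise)) -> West
  U (U-turn (180°)) -> East
  R (right (90° clockwise)) -> South
Final: South

Answer: Final heading: South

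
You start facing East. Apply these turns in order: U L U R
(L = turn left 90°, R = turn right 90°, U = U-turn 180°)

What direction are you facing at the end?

Start: East
  U (U-turn (180°)) -> West
  L (left (90° counter-clockwise)) -> South
  U (U-turn (180°)) -> North
  R (right (90° clockwise)) -> East
Final: East

Answer: Final heading: East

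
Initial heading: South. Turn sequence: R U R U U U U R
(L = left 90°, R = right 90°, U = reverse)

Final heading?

Start: South
  R (right (90° clockwise)) -> West
  U (U-turn (180°)) -> East
  R (right (90° clockwise)) -> South
  U (U-turn (180°)) -> North
  U (U-turn (180°)) -> South
  U (U-turn (180°)) -> North
  U (U-turn (180°)) -> South
  R (right (90° clockwise)) -> West
Final: West

Answer: Final heading: West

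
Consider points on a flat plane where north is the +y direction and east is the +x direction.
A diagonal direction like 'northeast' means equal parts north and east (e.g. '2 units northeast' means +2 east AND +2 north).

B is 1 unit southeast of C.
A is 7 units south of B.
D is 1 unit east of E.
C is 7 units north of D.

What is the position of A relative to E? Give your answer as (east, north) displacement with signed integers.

Place E at the origin (east=0, north=0).
  D is 1 unit east of E: delta (east=+1, north=+0); D at (east=1, north=0).
  C is 7 units north of D: delta (east=+0, north=+7); C at (east=1, north=7).
  B is 1 unit southeast of C: delta (east=+1, north=-1); B at (east=2, north=6).
  A is 7 units south of B: delta (east=+0, north=-7); A at (east=2, north=-1).
Therefore A relative to E: (east=2, north=-1).

Answer: A is at (east=2, north=-1) relative to E.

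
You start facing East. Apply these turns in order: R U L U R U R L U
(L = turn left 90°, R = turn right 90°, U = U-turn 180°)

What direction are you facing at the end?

Start: East
  R (right (90° clockwise)) -> South
  U (U-turn (180°)) -> North
  L (left (90° counter-clockwise)) -> West
  U (U-turn (180°)) -> East
  R (right (90° clockwise)) -> South
  U (U-turn (180°)) -> North
  R (right (90° clockwise)) -> East
  L (left (90° counter-clockwise)) -> North
  U (U-turn (180°)) -> South
Final: South

Answer: Final heading: South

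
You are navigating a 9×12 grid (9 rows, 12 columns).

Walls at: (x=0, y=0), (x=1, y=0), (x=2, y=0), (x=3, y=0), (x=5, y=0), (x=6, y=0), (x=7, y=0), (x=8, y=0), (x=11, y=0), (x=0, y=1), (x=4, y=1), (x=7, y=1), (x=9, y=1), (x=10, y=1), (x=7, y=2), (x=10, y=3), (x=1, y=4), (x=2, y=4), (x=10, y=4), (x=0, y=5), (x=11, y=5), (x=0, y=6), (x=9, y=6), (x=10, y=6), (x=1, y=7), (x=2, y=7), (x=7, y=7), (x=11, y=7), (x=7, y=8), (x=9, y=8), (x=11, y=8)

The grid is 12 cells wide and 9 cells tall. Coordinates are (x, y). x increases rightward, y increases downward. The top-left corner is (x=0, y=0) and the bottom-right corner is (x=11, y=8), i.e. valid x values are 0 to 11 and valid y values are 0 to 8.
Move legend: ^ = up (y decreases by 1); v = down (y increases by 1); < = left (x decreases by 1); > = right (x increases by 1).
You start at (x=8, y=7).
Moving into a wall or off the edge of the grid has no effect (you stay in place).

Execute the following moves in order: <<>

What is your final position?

Start: (x=8, y=7)
  < (left): blocked, stay at (x=8, y=7)
  < (left): blocked, stay at (x=8, y=7)
  > (right): (x=8, y=7) -> (x=9, y=7)
Final: (x=9, y=7)

Answer: Final position: (x=9, y=7)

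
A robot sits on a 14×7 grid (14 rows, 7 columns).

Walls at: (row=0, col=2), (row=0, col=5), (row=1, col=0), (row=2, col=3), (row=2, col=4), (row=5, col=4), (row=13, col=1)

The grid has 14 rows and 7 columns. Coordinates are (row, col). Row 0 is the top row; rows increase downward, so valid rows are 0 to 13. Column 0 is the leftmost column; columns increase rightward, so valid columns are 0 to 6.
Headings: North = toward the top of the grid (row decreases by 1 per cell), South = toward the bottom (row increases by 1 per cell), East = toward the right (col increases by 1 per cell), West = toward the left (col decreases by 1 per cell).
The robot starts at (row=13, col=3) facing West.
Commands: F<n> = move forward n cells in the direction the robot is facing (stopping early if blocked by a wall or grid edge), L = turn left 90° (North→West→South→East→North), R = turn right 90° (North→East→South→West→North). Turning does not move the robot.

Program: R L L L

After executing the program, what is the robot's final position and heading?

Start: (row=13, col=3), facing West
  R: turn right, now facing North
  L: turn left, now facing West
  L: turn left, now facing South
  L: turn left, now facing East
Final: (row=13, col=3), facing East

Answer: Final position: (row=13, col=3), facing East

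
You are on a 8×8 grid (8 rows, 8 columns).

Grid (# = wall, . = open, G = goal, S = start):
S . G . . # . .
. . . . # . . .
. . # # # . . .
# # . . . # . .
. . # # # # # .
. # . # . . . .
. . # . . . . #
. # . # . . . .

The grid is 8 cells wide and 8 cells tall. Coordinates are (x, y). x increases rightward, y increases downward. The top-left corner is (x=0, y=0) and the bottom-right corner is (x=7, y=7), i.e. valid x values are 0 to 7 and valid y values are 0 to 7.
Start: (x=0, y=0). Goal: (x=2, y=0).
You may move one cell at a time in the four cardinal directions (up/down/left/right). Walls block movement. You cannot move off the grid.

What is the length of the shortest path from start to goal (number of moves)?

Answer: Shortest path length: 2

Derivation:
BFS from (x=0, y=0) until reaching (x=2, y=0):
  Distance 0: (x=0, y=0)
  Distance 1: (x=1, y=0), (x=0, y=1)
  Distance 2: (x=2, y=0), (x=1, y=1), (x=0, y=2)  <- goal reached here
One shortest path (2 moves): (x=0, y=0) -> (x=1, y=0) -> (x=2, y=0)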